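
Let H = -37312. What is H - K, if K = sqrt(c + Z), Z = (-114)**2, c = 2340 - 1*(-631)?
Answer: -37312 - sqrt(15967) ≈ -37438.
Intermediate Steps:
c = 2971 (c = 2340 + 631 = 2971)
Z = 12996
K = sqrt(15967) (K = sqrt(2971 + 12996) = sqrt(15967) ≈ 126.36)
H - K = -37312 - sqrt(15967)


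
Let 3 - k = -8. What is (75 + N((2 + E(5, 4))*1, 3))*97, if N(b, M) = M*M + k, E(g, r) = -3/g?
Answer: 9215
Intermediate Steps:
k = 11 (k = 3 - 1*(-8) = 3 + 8 = 11)
N(b, M) = 11 + M² (N(b, M) = M*M + 11 = M² + 11 = 11 + M²)
(75 + N((2 + E(5, 4))*1, 3))*97 = (75 + (11 + 3²))*97 = (75 + (11 + 9))*97 = (75 + 20)*97 = 95*97 = 9215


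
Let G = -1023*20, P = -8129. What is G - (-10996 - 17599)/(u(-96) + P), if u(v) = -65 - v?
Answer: -165713675/8098 ≈ -20464.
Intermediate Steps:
G = -20460
G - (-10996 - 17599)/(u(-96) + P) = -20460 - (-10996 - 17599)/((-65 - 1*(-96)) - 8129) = -20460 - (-28595)/((-65 + 96) - 8129) = -20460 - (-28595)/(31 - 8129) = -20460 - (-28595)/(-8098) = -20460 - (-28595)*(-1)/8098 = -20460 - 1*28595/8098 = -20460 - 28595/8098 = -165713675/8098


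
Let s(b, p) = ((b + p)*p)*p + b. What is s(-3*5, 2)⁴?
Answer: 20151121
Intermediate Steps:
s(b, p) = b + p²*(b + p) (s(b, p) = (p*(b + p))*p + b = p²*(b + p) + b = b + p²*(b + p))
s(-3*5, 2)⁴ = (-3*5 + 2³ - 3*5*2²)⁴ = (-15 + 8 - 15*4)⁴ = (-15 + 8 - 60)⁴ = (-67)⁴ = 20151121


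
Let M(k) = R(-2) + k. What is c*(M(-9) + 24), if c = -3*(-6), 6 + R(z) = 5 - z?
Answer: 288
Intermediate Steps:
R(z) = -1 - z (R(z) = -6 + (5 - z) = -1 - z)
M(k) = 1 + k (M(k) = (-1 - 1*(-2)) + k = (-1 + 2) + k = 1 + k)
c = 18
c*(M(-9) + 24) = 18*((1 - 9) + 24) = 18*(-8 + 24) = 18*16 = 288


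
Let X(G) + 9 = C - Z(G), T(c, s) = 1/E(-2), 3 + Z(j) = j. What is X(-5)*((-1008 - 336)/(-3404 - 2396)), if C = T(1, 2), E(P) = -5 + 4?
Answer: -336/725 ≈ -0.46345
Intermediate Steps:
E(P) = -1
Z(j) = -3 + j
T(c, s) = -1 (T(c, s) = 1/(-1) = -1)
C = -1
X(G) = -7 - G (X(G) = -9 + (-1 - (-3 + G)) = -9 + (-1 + (3 - G)) = -9 + (2 - G) = -7 - G)
X(-5)*((-1008 - 336)/(-3404 - 2396)) = (-7 - 1*(-5))*((-1008 - 336)/(-3404 - 2396)) = (-7 + 5)*(-1344/(-5800)) = -(-2688)*(-1)/5800 = -2*168/725 = -336/725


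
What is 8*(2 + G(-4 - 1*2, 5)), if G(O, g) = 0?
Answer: 16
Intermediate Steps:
8*(2 + G(-4 - 1*2, 5)) = 8*(2 + 0) = 8*2 = 16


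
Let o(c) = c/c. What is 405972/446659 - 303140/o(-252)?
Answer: -135399803288/446659 ≈ -3.0314e+5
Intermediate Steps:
o(c) = 1
405972/446659 - 303140/o(-252) = 405972/446659 - 303140/1 = 405972*(1/446659) - 303140*1 = 405972/446659 - 303140 = -135399803288/446659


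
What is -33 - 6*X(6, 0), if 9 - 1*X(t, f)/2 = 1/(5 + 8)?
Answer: -1821/13 ≈ -140.08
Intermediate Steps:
X(t, f) = 232/13 (X(t, f) = 18 - 2/(5 + 8) = 18 - 2/13 = 232/13)
-33 - 6*X(6, 0) = -33 - 6*232/13 = -33 - 1392/13 = -1821/13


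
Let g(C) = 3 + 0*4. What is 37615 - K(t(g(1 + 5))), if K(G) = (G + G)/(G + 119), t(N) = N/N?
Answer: 2256899/60 ≈ 37615.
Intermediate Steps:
g(C) = 3 (g(C) = 3 + 0 = 3)
t(N) = 1
K(G) = 2*G/(119 + G) (K(G) = (2*G)/(119 + G) = 2*G/(119 + G))
37615 - K(t(g(1 + 5))) = 37615 - 2/(119 + 1) = 37615 - 2/120 = 37615 - 1*1/60 = 37615 - 1/60 = 2256899/60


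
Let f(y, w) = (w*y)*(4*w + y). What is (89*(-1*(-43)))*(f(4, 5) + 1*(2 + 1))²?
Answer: 892797003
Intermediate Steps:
f(y, w) = w*y*(y + 4*w) (f(y, w) = (w*y)*(y + 4*w) = w*y*(y + 4*w))
(89*(-1*(-43)))*(f(4, 5) + 1*(2 + 1))² = (89*(-1*(-43)))*(5*4*(4 + 4*5) + 1*(2 + 1))² = (89*43)*(5*4*(4 + 20) + 1*3)² = 3827*(5*4*24 + 3)² = 3827*(480 + 3)² = 3827*483² = 3827*233289 = 892797003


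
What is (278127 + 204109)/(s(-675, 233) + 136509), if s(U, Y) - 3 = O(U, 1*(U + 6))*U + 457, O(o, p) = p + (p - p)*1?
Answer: 120559/147136 ≈ 0.81937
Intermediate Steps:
O(o, p) = p (O(o, p) = p + 0*1 = p + 0 = p)
s(U, Y) = 460 + U*(6 + U) (s(U, Y) = 3 + ((1*(U + 6))*U + 457) = 3 + ((1*(6 + U))*U + 457) = 3 + ((6 + U)*U + 457) = 3 + (U*(6 + U) + 457) = 3 + (457 + U*(6 + U)) = 460 + U*(6 + U))
(278127 + 204109)/(s(-675, 233) + 136509) = (278127 + 204109)/((460 - 675*(6 - 675)) + 136509) = 482236/((460 - 675*(-669)) + 136509) = 482236/((460 + 451575) + 136509) = 482236/(452035 + 136509) = 482236/588544 = 482236*(1/588544) = 120559/147136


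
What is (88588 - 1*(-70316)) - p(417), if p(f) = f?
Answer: 158487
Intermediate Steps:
(88588 - 1*(-70316)) - p(417) = (88588 - 1*(-70316)) - 1*417 = (88588 + 70316) - 417 = 158904 - 417 = 158487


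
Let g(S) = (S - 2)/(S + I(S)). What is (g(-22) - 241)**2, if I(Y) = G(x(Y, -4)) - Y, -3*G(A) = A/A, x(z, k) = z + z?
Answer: 28561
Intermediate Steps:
x(z, k) = 2*z
G(A) = -1/3 (G(A) = -A/(3*A) = -1/3*1 = -1/3)
I(Y) = -1/3 - Y
g(S) = 6 - 3*S (g(S) = (S - 2)/(S + (-1/3 - S)) = (-2 + S)/(-1/3) = (-2 + S)*(-3) = 6 - 3*S)
(g(-22) - 241)**2 = ((6 - 3*(-22)) - 241)**2 = ((6 + 66) - 241)**2 = (72 - 241)**2 = (-169)**2 = 28561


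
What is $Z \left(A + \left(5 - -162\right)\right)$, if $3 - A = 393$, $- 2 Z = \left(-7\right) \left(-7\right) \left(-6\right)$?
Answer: $-32781$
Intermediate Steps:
$Z = 147$ ($Z = - \frac{\left(-7\right) \left(-7\right) \left(-6\right)}{2} = - \frac{49 \left(-6\right)}{2} = \left(- \frac{1}{2}\right) \left(-294\right) = 147$)
$A = -390$ ($A = 3 - 393 = -390$)
$Z \left(A + \left(5 - -162\right)\right) = 147 \left(-390 + \left(5 - -162\right)\right) = 147 \left(-390 + \left(5 + 162\right)\right) = 147 \left(-390 + 167\right) = 147 \left(-223\right) = -32781$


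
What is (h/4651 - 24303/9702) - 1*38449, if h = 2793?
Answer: -578352896155/15041334 ≈ -38451.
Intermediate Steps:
(h/4651 - 24303/9702) - 1*38449 = (2793/4651 - 24303/9702) - 1*38449 = (2793*(1/4651) - 24303*1/9702) - 38449 = (2793/4651 - 8101/3234) - 38449 = -28645189/15041334 - 38449 = -578352896155/15041334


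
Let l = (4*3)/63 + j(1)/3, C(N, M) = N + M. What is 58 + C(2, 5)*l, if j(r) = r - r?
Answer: 178/3 ≈ 59.333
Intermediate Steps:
j(r) = 0
C(N, M) = M + N
l = 4/21 (l = (4*3)/63 + 0/3 = 12*(1/63) + 0*(1/3) = 4/21 + 0 = 4/21 ≈ 0.19048)
58 + C(2, 5)*l = 58 + (5 + 2)*(4/21) = 58 + 7*(4/21) = 58 + 4/3 = 178/3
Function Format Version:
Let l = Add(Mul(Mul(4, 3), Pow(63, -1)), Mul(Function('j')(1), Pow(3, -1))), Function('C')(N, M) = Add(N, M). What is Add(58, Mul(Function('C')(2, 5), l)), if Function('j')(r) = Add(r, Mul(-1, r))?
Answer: Rational(178, 3) ≈ 59.333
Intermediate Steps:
Function('j')(r) = 0
Function('C')(N, M) = Add(M, N)
l = Rational(4, 21) (l = Add(Mul(Mul(4, 3), Pow(63, -1)), Mul(0, Pow(3, -1))) = Add(Mul(12, Rational(1, 63)), Mul(0, Rational(1, 3))) = Add(Rational(4, 21), 0) = Rational(4, 21) ≈ 0.19048)
Add(58, Mul(Function('C')(2, 5), l)) = Add(58, Mul(Add(5, 2), Rational(4, 21))) = Add(58, Mul(7, Rational(4, 21))) = Add(58, Rational(4, 3)) = Rational(178, 3)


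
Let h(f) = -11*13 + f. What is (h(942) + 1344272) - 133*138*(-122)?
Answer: 3584259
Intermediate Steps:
h(f) = -143 + f
(h(942) + 1344272) - 133*138*(-122) = ((-143 + 942) + 1344272) - 133*138*(-122) = (799 + 1344272) - 18354*(-122) = 1345071 + 2239188 = 3584259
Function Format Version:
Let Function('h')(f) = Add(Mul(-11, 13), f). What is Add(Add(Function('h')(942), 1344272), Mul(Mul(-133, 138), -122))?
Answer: 3584259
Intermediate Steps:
Function('h')(f) = Add(-143, f)
Add(Add(Function('h')(942), 1344272), Mul(Mul(-133, 138), -122)) = Add(Add(Add(-143, 942), 1344272), Mul(Mul(-133, 138), -122)) = Add(Add(799, 1344272), Mul(-18354, -122)) = Add(1345071, 2239188) = 3584259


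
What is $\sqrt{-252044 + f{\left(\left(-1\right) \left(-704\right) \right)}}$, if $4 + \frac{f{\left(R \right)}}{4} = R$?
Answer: $2 i \sqrt{62311} \approx 499.24 i$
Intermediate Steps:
$f{\left(R \right)} = -16 + 4 R$
$\sqrt{-252044 + f{\left(\left(-1\right) \left(-704\right) \right)}} = \sqrt{-252044 - \left(16 - 4 \left(\left(-1\right) \left(-704\right)\right)\right)} = \sqrt{-252044 + \left(-16 + 4 \cdot 704\right)} = \sqrt{-252044 + \left(-16 + 2816\right)} = \sqrt{-252044 + 2800} = \sqrt{-249244} = 2 i \sqrt{62311}$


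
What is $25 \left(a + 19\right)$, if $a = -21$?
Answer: $-50$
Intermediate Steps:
$25 \left(a + 19\right) = 25 \left(-21 + 19\right) = 25 \left(-2\right) = -50$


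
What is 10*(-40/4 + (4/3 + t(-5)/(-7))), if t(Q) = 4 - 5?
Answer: -1790/21 ≈ -85.238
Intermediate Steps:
t(Q) = -1
10*(-40/4 + (4/3 + t(-5)/(-7))) = 10*(-40/4 + (4/3 - 1/(-7))) = 10*(-40*¼ + (4*(⅓) - 1*(-⅐))) = 10*(-10 + (4/3 + ⅐)) = 10*(-10 + 31/21) = 10*(-179/21) = -1790/21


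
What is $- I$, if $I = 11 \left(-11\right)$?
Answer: $121$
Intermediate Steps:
$I = -121$
$- I = \left(-1\right) \left(-121\right) = 121$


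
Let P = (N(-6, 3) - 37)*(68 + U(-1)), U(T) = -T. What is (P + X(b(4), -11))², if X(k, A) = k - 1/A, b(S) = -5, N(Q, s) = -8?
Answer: 1170255681/121 ≈ 9.6715e+6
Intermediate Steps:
P = -3105 (P = (-8 - 37)*(68 - 1*(-1)) = -45*(68 + 1) = -45*69 = -3105)
(P + X(b(4), -11))² = (-3105 + (-5 - 1/(-11)))² = (-3105 + (-5 - 1*(-1/11)))² = (-3105 + (-5 + 1/11))² = (-3105 - 54/11)² = (-34209/11)² = 1170255681/121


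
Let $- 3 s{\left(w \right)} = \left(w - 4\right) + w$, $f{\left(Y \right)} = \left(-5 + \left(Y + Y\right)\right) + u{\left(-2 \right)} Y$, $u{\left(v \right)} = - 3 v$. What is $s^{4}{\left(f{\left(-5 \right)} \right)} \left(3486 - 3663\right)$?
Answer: $- \frac{4606418864}{27} \approx -1.7061 \cdot 10^{8}$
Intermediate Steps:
$f{\left(Y \right)} = -5 + 8 Y$ ($f{\left(Y \right)} = \left(-5 + \left(Y + Y\right)\right) + \left(-3\right) \left(-2\right) Y = \left(-5 + 2 Y\right) + 6 Y = -5 + 8 Y$)
$s{\left(w \right)} = \frac{4}{3} - \frac{2 w}{3}$ ($s{\left(w \right)} = - \frac{\left(w - 4\right) + w}{3} = - \frac{\left(-4 + w\right) + w}{3} = - \frac{-4 + 2 w}{3} = \frac{4}{3} - \frac{2 w}{3}$)
$s^{4}{\left(f{\left(-5 \right)} \right)} \left(3486 - 3663\right) = \left(\frac{4}{3} - \frac{2 \left(-5 + 8 \left(-5\right)\right)}{3}\right)^{4} \left(3486 - 3663\right) = \left(\frac{4}{3} - \frac{2 \left(-5 - 40\right)}{3}\right)^{4} \left(-177\right) = \left(\frac{4}{3} - -30\right)^{4} \left(-177\right) = \left(\frac{4}{3} + 30\right)^{4} \left(-177\right) = \left(\frac{94}{3}\right)^{4} \left(-177\right) = \frac{78074896}{81} \left(-177\right) = - \frac{4606418864}{27}$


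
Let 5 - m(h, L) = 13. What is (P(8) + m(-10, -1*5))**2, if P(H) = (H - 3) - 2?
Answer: 25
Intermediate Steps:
m(h, L) = -8 (m(h, L) = 5 - 1*13 = 5 - 13 = -8)
P(H) = -5 + H (P(H) = (-3 + H) - 2 = -5 + H)
(P(8) + m(-10, -1*5))**2 = ((-5 + 8) - 8)**2 = (3 - 8)**2 = (-5)**2 = 25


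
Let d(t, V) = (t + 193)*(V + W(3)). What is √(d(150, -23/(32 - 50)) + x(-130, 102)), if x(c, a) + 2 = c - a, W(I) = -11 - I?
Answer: I*√165518/6 ≈ 67.807*I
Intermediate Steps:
x(c, a) = -2 + c - a (x(c, a) = -2 + (c - a) = -2 + c - a)
d(t, V) = (-14 + V)*(193 + t) (d(t, V) = (t + 193)*(V + (-11 - 1*3)) = (193 + t)*(V + (-11 - 3)) = (193 + t)*(V - 14) = (193 + t)*(-14 + V) = (-14 + V)*(193 + t))
√(d(150, -23/(32 - 50)) + x(-130, 102)) = √((-2702 - 14*150 + 193*(-23/(32 - 50)) - 23/(32 - 50)*150) + (-2 - 130 - 1*102)) = √((-2702 - 2100 + 193*(-23/(-18)) - 23/(-18)*150) + (-2 - 130 - 102)) = √((-2702 - 2100 + 193*(-23*(-1/18)) - 23*(-1/18)*150) - 234) = √((-2702 - 2100 + 193*(23/18) + (23/18)*150) - 234) = √((-2702 - 2100 + 4439/18 + 575/3) - 234) = √(-78547/18 - 234) = √(-82759/18) = I*√165518/6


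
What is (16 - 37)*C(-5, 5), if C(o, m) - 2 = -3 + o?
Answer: 126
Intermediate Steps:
C(o, m) = -1 + o (C(o, m) = 2 + (-3 + o) = -1 + o)
(16 - 37)*C(-5, 5) = (16 - 37)*(-1 - 5) = -21*(-6) = 126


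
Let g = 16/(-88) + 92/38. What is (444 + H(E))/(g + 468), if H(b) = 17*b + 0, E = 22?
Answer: 85481/49140 ≈ 1.7395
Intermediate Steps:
H(b) = 17*b
g = 468/209 (g = 16*(-1/88) + 92*(1/38) = -2/11 + 46/19 = 468/209 ≈ 2.2392)
(444 + H(E))/(g + 468) = (444 + 17*22)/(468/209 + 468) = (444 + 374)/(98280/209) = 818*(209/98280) = 85481/49140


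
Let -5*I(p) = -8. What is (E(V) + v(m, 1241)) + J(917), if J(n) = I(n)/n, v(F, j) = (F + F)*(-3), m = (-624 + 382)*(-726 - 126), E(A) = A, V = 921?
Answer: -5667899047/4585 ≈ -1.2362e+6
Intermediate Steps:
m = 206184 (m = -242*(-852) = 206184)
v(F, j) = -6*F (v(F, j) = (2*F)*(-3) = -6*F)
I(p) = 8/5 (I(p) = -1/5*(-8) = 8/5)
J(n) = 8/(5*n)
(E(V) + v(m, 1241)) + J(917) = (921 - 6*206184) + (8/5)/917 = (921 - 1237104) + (8/5)*(1/917) = -1236183 + 8/4585 = -5667899047/4585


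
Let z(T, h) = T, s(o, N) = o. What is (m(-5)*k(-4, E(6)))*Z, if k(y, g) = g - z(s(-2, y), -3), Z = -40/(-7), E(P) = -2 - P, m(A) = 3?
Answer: -720/7 ≈ -102.86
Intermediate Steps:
Z = 40/7 (Z = -40*(-⅐) = 40/7 ≈ 5.7143)
k(y, g) = 2 + g (k(y, g) = g - 1*(-2) = g + 2 = 2 + g)
(m(-5)*k(-4, E(6)))*Z = (3*(2 + (-2 - 1*6)))*(40/7) = (3*(2 + (-2 - 6)))*(40/7) = (3*(2 - 8))*(40/7) = (3*(-6))*(40/7) = -18*40/7 = -720/7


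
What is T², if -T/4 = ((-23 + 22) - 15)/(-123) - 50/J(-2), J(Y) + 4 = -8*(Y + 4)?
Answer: 1674436/15129 ≈ 110.68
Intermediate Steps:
J(Y) = -36 - 8*Y (J(Y) = -4 - 8*(Y + 4) = -4 - 8*(4 + Y) = -4 + (-32 - 8*Y) = -36 - 8*Y)
T = -1294/123 (T = -4*(((-23 + 22) - 15)/(-123) - 50/(-36 - 8*(-2))) = -4*((-1 - 15)*(-1/123) - 50/(-36 + 16)) = -4*(-16*(-1/123) - 50/(-20)) = -4*(16/123 - 50*(-1/20)) = -4*(16/123 + 5/2) = -4*647/246 = -1294/123 ≈ -10.520)
T² = (-1294/123)² = 1674436/15129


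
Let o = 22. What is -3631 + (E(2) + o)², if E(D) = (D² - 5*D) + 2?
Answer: -3307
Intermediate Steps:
E(D) = 2 + D² - 5*D
-3631 + (E(2) + o)² = -3631 + ((2 + 2² - 5*2) + 22)² = -3631 + ((2 + 4 - 10) + 22)² = -3631 + (-4 + 22)² = -3631 + 18² = -3631 + 324 = -3307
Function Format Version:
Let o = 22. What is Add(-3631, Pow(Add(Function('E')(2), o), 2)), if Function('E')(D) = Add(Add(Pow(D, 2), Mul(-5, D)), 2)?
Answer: -3307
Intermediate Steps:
Function('E')(D) = Add(2, Pow(D, 2), Mul(-5, D))
Add(-3631, Pow(Add(Function('E')(2), o), 2)) = Add(-3631, Pow(Add(Add(2, Pow(2, 2), Mul(-5, 2)), 22), 2)) = Add(-3631, Pow(Add(Add(2, 4, -10), 22), 2)) = Add(-3631, Pow(Add(-4, 22), 2)) = Add(-3631, Pow(18, 2)) = Add(-3631, 324) = -3307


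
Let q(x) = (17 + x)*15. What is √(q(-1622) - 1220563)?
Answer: I*√1244638 ≈ 1115.6*I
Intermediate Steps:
q(x) = 255 + 15*x
√(q(-1622) - 1220563) = √((255 + 15*(-1622)) - 1220563) = √((255 - 24330) - 1220563) = √(-24075 - 1220563) = √(-1244638) = I*√1244638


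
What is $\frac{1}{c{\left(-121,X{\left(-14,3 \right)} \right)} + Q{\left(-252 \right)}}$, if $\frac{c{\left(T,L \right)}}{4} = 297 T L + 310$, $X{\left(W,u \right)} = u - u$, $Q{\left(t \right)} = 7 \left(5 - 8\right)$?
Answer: $\frac{1}{1219} \approx 0.00082034$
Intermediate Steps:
$Q{\left(t \right)} = -21$ ($Q{\left(t \right)} = 7 \left(-3\right) = -21$)
$X{\left(W,u \right)} = 0$
$c{\left(T,L \right)} = 1240 + 1188 L T$ ($c{\left(T,L \right)} = 4 \left(297 T L + 310\right) = 4 \left(297 L T + 310\right) = 4 \left(310 + 297 L T\right) = 1240 + 1188 L T$)
$\frac{1}{c{\left(-121,X{\left(-14,3 \right)} \right)} + Q{\left(-252 \right)}} = \frac{1}{\left(1240 + 1188 \cdot 0 \left(-121\right)\right) - 21} = \frac{1}{\left(1240 + 0\right) - 21} = \frac{1}{1240 - 21} = \frac{1}{1219}$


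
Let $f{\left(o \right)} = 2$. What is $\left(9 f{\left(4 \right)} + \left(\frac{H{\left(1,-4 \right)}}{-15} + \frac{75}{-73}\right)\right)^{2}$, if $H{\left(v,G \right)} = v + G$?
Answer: $\frac{39287824}{133225} \approx 294.9$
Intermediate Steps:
$H{\left(v,G \right)} = G + v$
$\left(9 f{\left(4 \right)} + \left(\frac{H{\left(1,-4 \right)}}{-15} + \frac{75}{-73}\right)\right)^{2} = \left(9 \cdot 2 + \left(\frac{-4 + 1}{-15} + \frac{75}{-73}\right)\right)^{2} = \left(18 + \left(\left(-3\right) \left(- \frac{1}{15}\right) + 75 \left(- \frac{1}{73}\right)\right)\right)^{2} = \left(18 + \left(\frac{1}{5} - \frac{75}{73}\right)\right)^{2} = \left(18 - \frac{302}{365}\right)^{2} = \left(\frac{6268}{365}\right)^{2} = \frac{39287824}{133225}$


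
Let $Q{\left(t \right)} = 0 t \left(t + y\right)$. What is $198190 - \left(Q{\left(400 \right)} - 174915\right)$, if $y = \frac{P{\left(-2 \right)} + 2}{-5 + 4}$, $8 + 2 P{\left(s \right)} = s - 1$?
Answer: $373105$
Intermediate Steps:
$P{\left(s \right)} = - \frac{9}{2} + \frac{s}{2}$ ($P{\left(s \right)} = -4 + \frac{s - 1}{2} = -4 + \frac{-1 + s}{2} = -4 + \left(- \frac{1}{2} + \frac{s}{2}\right) = - \frac{9}{2} + \frac{s}{2}$)
$y = \frac{7}{2}$ ($y = \frac{\left(- \frac{9}{2} + \frac{1}{2} \left(-2\right)\right) + 2}{-5 + 4} = \frac{\left(- \frac{9}{2} - 1\right) + 2}{-1} = \left(- \frac{11}{2} + 2\right) \left(-1\right) = \left(- \frac{7}{2}\right) \left(-1\right) = \frac{7}{2} \approx 3.5$)
$Q{\left(t \right)} = 0$ ($Q{\left(t \right)} = 0 t \left(t + \frac{7}{2}\right) = 0 \left(\frac{7}{2} + t\right) = 0$)
$198190 - \left(Q{\left(400 \right)} - 174915\right) = 198190 - \left(0 - 174915\right) = 198190 - -174915 = 198190 + 174915 = 373105$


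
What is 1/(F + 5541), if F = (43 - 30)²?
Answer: 1/5710 ≈ 0.00017513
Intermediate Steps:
F = 169 (F = 13² = 169)
1/(F + 5541) = 1/(169 + 5541) = 1/5710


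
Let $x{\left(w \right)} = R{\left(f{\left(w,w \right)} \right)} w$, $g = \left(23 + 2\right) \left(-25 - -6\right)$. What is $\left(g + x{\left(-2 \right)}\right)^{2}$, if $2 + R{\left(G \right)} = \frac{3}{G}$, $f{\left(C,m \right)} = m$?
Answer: $219024$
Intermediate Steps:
$R{\left(G \right)} = -2 + \frac{3}{G}$
$g = -475$ ($g = 25 \left(-25 + 6\right) = 25 \left(-19\right) = -475$)
$x{\left(w \right)} = w \left(-2 + \frac{3}{w}\right)$ ($x{\left(w \right)} = \left(-2 + \frac{3}{w}\right) w = w \left(-2 + \frac{3}{w}\right)$)
$\left(g + x{\left(-2 \right)}\right)^{2} = \left(-475 + \left(3 - -4\right)\right)^{2} = \left(-475 + \left(3 + 4\right)\right)^{2} = \left(-475 + 7\right)^{2} = \left(-468\right)^{2} = 219024$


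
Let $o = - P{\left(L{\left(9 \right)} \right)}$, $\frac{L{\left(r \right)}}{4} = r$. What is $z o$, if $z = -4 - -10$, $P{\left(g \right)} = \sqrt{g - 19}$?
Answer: $- 6 \sqrt{17} \approx -24.739$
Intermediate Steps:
$L{\left(r \right)} = 4 r$
$P{\left(g \right)} = \sqrt{-19 + g}$
$o = - \sqrt{17}$ ($o = - \sqrt{-19 + 4 \cdot 9} = - \sqrt{-19 + 36} = - \sqrt{17} \approx -4.1231$)
$z = 6$ ($z = -4 + 10 = 6$)
$z o = 6 \left(- \sqrt{17}\right) = - 6 \sqrt{17}$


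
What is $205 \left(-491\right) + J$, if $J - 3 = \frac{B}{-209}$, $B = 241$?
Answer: $- \frac{21036509}{209} \approx -1.0065 \cdot 10^{5}$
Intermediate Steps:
$J = \frac{386}{209}$ ($J = 3 + \frac{241}{-209} = 3 + 241 \left(- \frac{1}{209}\right) = 3 - \frac{241}{209} = \frac{386}{209} \approx 1.8469$)
$205 \left(-491\right) + J = 205 \left(-491\right) + \frac{386}{209} = -100655 + \frac{386}{209} = - \frac{21036509}{209}$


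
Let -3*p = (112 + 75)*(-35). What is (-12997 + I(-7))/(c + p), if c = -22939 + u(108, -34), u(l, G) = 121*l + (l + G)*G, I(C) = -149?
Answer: 19719/15308 ≈ 1.2882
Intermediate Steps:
p = 6545/3 (p = -(112 + 75)*(-35)/3 = -187*(-35)/3 = -⅓*(-6545) = 6545/3 ≈ 2181.7)
u(l, G) = 121*l + G*(G + l) (u(l, G) = 121*l + (G + l)*G = 121*l + G*(G + l))
c = -12387 (c = -22939 + ((-34)² + 121*108 - 34*108) = -22939 + (1156 + 13068 - 3672) = -22939 + 10552 = -12387)
(-12997 + I(-7))/(c + p) = (-12997 - 149)/(-12387 + 6545/3) = -13146/(-30616/3) = -13146*(-3/30616) = 19719/15308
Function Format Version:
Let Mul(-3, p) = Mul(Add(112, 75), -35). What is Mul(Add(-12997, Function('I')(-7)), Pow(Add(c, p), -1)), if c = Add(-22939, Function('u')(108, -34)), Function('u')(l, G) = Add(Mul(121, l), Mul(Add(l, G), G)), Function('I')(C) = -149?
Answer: Rational(19719, 15308) ≈ 1.2882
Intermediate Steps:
p = Rational(6545, 3) (p = Mul(Rational(-1, 3), Mul(Add(112, 75), -35)) = Mul(Rational(-1, 3), Mul(187, -35)) = Mul(Rational(-1, 3), -6545) = Rational(6545, 3) ≈ 2181.7)
Function('u')(l, G) = Add(Mul(121, l), Mul(G, Add(G, l))) (Function('u')(l, G) = Add(Mul(121, l), Mul(Add(G, l), G)) = Add(Mul(121, l), Mul(G, Add(G, l))))
c = -12387 (c = Add(-22939, Add(Pow(-34, 2), Mul(121, 108), Mul(-34, 108))) = Add(-22939, Add(1156, 13068, -3672)) = Add(-22939, 10552) = -12387)
Mul(Add(-12997, Function('I')(-7)), Pow(Add(c, p), -1)) = Mul(Add(-12997, -149), Pow(Add(-12387, Rational(6545, 3)), -1)) = Mul(-13146, Pow(Rational(-30616, 3), -1)) = Mul(-13146, Rational(-3, 30616)) = Rational(19719, 15308)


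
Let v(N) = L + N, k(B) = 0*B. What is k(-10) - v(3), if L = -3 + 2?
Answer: -2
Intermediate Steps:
L = -1
k(B) = 0
v(N) = -1 + N
k(-10) - v(3) = 0 - (-1 + 3) = 0 - 1*2 = 0 - 2 = -2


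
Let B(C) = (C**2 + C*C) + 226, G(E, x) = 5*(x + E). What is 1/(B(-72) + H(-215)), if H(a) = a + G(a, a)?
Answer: 1/8229 ≈ 0.00012152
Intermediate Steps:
G(E, x) = 5*E + 5*x (G(E, x) = 5*(E + x) = 5*E + 5*x)
H(a) = 11*a (H(a) = a + (5*a + 5*a) = a + 10*a = 11*a)
B(C) = 226 + 2*C**2 (B(C) = (C**2 + C**2) + 226 = 2*C**2 + 226 = 226 + 2*C**2)
1/(B(-72) + H(-215)) = 1/((226 + 2*(-72)**2) + 11*(-215)) = 1/((226 + 2*5184) - 2365) = 1/((226 + 10368) - 2365) = 1/(10594 - 2365) = 1/8229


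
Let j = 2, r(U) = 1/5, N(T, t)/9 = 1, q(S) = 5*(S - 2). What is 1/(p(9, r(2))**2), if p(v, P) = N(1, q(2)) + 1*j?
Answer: 1/121 ≈ 0.0082645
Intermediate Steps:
q(S) = -10 + 5*S (q(S) = 5*(-2 + S) = -10 + 5*S)
N(T, t) = 9 (N(T, t) = 9*1 = 9)
r(U) = 1/5
p(v, P) = 11 (p(v, P) = 9 + 1*2 = 9 + 2 = 11)
1/(p(9, r(2))**2) = 1/(11**2) = 1/121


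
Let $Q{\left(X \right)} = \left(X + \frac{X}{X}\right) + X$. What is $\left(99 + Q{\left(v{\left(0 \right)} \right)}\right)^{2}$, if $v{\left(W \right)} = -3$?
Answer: $8836$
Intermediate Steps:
$Q{\left(X \right)} = 1 + 2 X$ ($Q{\left(X \right)} = \left(X + 1\right) + X = \left(1 + X\right) + X = 1 + 2 X$)
$\left(99 + Q{\left(v{\left(0 \right)} \right)}\right)^{2} = \left(99 + \left(1 + 2 \left(-3\right)\right)\right)^{2} = \left(99 + \left(1 - 6\right)\right)^{2} = \left(99 - 5\right)^{2} = 94^{2} = 8836$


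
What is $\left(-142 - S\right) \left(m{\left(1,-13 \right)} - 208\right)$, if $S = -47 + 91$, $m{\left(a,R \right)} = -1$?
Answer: $38874$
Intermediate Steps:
$S = 44$
$\left(-142 - S\right) \left(m{\left(1,-13 \right)} - 208\right) = \left(-142 - 44\right) \left(-1 - 208\right) = \left(-142 - 44\right) \left(-209\right) = \left(-186\right) \left(-209\right) = 38874$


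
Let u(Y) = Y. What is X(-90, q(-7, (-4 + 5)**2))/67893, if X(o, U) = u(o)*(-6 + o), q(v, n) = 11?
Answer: 2880/22631 ≈ 0.12726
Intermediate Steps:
X(o, U) = o*(-6 + o)
X(-90, q(-7, (-4 + 5)**2))/67893 = -90*(-6 - 90)/67893 = -90*(-96)*(1/67893) = 8640*(1/67893) = 2880/22631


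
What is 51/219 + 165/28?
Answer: 12521/2044 ≈ 6.1257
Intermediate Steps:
51/219 + 165/28 = 51*(1/219) + 165*(1/28) = 17/73 + 165/28 = 12521/2044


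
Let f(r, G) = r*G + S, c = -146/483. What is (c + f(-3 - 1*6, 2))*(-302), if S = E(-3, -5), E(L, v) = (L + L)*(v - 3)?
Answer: -4331888/483 ≈ -8968.7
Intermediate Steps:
c = -146/483 (c = -146*1/483 = -146/483 ≈ -0.30228)
E(L, v) = 2*L*(-3 + v) (E(L, v) = (2*L)*(-3 + v) = 2*L*(-3 + v))
S = 48 (S = 2*(-3)*(-3 - 5) = 2*(-3)*(-8) = 48)
f(r, G) = 48 + G*r (f(r, G) = r*G + 48 = G*r + 48 = 48 + G*r)
(c + f(-3 - 1*6, 2))*(-302) = (-146/483 + (48 + 2*(-3 - 1*6)))*(-302) = (-146/483 + (48 + 2*(-3 - 6)))*(-302) = (-146/483 + (48 + 2*(-9)))*(-302) = (-146/483 + (48 - 18))*(-302) = (-146/483 + 30)*(-302) = (14344/483)*(-302) = -4331888/483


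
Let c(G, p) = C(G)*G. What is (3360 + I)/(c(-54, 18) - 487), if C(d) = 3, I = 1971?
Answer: -5331/649 ≈ -8.2142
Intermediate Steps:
c(G, p) = 3*G
(3360 + I)/(c(-54, 18) - 487) = (3360 + 1971)/(3*(-54) - 487) = 5331/(-162 - 487) = 5331/(-649) = 5331*(-1/649) = -5331/649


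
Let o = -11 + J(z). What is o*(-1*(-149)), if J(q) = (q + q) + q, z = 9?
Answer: 2384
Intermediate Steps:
J(q) = 3*q (J(q) = 2*q + q = 3*q)
o = 16 (o = -11 + 3*9 = -11 + 27 = 16)
o*(-1*(-149)) = 16*(-1*(-149)) = 16*149 = 2384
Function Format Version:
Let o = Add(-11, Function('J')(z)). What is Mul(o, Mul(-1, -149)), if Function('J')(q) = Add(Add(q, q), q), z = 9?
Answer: 2384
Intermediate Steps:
Function('J')(q) = Mul(3, q) (Function('J')(q) = Add(Mul(2, q), q) = Mul(3, q))
o = 16 (o = Add(-11, Mul(3, 9)) = Add(-11, 27) = 16)
Mul(o, Mul(-1, -149)) = Mul(16, Mul(-1, -149)) = Mul(16, 149) = 2384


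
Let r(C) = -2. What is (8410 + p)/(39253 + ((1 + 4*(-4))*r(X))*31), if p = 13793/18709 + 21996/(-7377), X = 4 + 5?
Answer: 35163856119/168057839443 ≈ 0.20924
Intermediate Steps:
X = 9
p = -103257401/46005431 (p = 13793*(1/18709) + 21996*(-1/7377) = 13793/18709 - 7332/2459 = -103257401/46005431 ≈ -2.2445)
(8410 + p)/(39253 + ((1 + 4*(-4))*r(X))*31) = (8410 - 103257401/46005431)/(39253 + ((1 + 4*(-4))*(-2))*31) = 386802417309/(46005431*(39253 + ((1 - 16)*(-2))*31)) = 386802417309/(46005431*(39253 - 15*(-2)*31)) = 386802417309/(46005431*(39253 + 30*31)) = 386802417309/(46005431*(39253 + 930)) = (386802417309/46005431)/40183 = (386802417309/46005431)*(1/40183) = 35163856119/168057839443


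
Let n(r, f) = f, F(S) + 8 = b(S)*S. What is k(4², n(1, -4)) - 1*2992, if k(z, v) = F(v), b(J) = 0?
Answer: -3000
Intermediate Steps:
F(S) = -8 (F(S) = -8 + 0*S = -8 + 0 = -8)
k(z, v) = -8
k(4², n(1, -4)) - 1*2992 = -8 - 1*2992 = -8 - 2992 = -3000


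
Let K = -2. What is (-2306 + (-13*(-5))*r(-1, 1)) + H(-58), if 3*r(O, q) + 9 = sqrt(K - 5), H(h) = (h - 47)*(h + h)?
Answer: 9679 + 65*I*sqrt(7)/3 ≈ 9679.0 + 57.325*I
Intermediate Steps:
H(h) = 2*h*(-47 + h) (H(h) = (-47 + h)*(2*h) = 2*h*(-47 + h))
r(O, q) = -3 + I*sqrt(7)/3 (r(O, q) = -3 + sqrt(-2 - 5)/3 = -3 + sqrt(-7)/3 = -3 + (I*sqrt(7))/3 = -3 + I*sqrt(7)/3)
(-2306 + (-13*(-5))*r(-1, 1)) + H(-58) = (-2306 + (-13*(-5))*(-3 + I*sqrt(7)/3)) + 2*(-58)*(-47 - 58) = (-2306 + 65*(-3 + I*sqrt(7)/3)) + 2*(-58)*(-105) = (-2306 + (-195 + 65*I*sqrt(7)/3)) + 12180 = (-2501 + 65*I*sqrt(7)/3) + 12180 = 9679 + 65*I*sqrt(7)/3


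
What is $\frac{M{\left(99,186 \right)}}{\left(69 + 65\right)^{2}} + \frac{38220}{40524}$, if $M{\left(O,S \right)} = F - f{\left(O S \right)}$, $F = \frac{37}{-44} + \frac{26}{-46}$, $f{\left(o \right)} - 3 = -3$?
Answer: $\frac{5261030259}{5578641904} \approx 0.94307$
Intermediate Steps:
$f{\left(o \right)} = 0$ ($f{\left(o \right)} = 3 - 3 = 0$)
$F = - \frac{1423}{1012}$ ($F = 37 \left(- \frac{1}{44}\right) + 26 \left(- \frac{1}{46}\right) = - \frac{37}{44} - \frac{13}{23} = - \frac{1423}{1012} \approx -1.4061$)
$M{\left(O,S \right)} = - \frac{1423}{1012}$ ($M{\left(O,S \right)} = - \frac{1423}{1012} - 0 = - \frac{1423}{1012} + 0 = - \frac{1423}{1012}$)
$\frac{M{\left(99,186 \right)}}{\left(69 + 65\right)^{2}} + \frac{38220}{40524} = - \frac{1423}{1012 \left(69 + 65\right)^{2}} + \frac{38220}{40524} = - \frac{1423}{1012 \cdot 134^{2}} + 38220 \cdot \frac{1}{40524} = - \frac{1423}{1012 \cdot 17956} + \frac{3185}{3377} = \left(- \frac{1423}{1012}\right) \frac{1}{17956} + \frac{3185}{3377} = - \frac{1423}{18171472} + \frac{3185}{3377} = \frac{5261030259}{5578641904}$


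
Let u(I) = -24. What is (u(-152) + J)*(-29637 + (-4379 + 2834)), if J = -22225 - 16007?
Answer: 1192898592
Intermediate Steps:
J = -38232
(u(-152) + J)*(-29637 + (-4379 + 2834)) = (-24 - 38232)*(-29637 + (-4379 + 2834)) = -38256*(-29637 - 1545) = -38256*(-31182) = 1192898592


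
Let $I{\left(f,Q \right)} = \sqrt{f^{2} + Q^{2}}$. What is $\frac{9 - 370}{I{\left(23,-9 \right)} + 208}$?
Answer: $- \frac{37544}{21327} + \frac{361 \sqrt{610}}{42654} \approx -1.5514$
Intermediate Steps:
$I{\left(f,Q \right)} = \sqrt{Q^{2} + f^{2}}$
$\frac{9 - 370}{I{\left(23,-9 \right)} + 208} = \frac{9 - 370}{\sqrt{\left(-9\right)^{2} + 23^{2}} + 208} = - \frac{361}{\sqrt{81 + 529} + 208} = - \frac{361}{\sqrt{610} + 208} = - \frac{361}{208 + \sqrt{610}}$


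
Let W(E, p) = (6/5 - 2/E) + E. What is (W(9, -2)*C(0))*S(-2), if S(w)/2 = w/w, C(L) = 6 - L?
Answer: 1796/15 ≈ 119.73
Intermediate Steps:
W(E, p) = 6/5 + E - 2/E (W(E, p) = (6*(⅕) - 2/E) + E = (6/5 - 2/E) + E = 6/5 + E - 2/E)
S(w) = 2 (S(w) = 2*(w/w) = 2*1 = 2)
(W(9, -2)*C(0))*S(-2) = ((6/5 + 9 - 2/9)*(6 - 1*0))*2 = ((6/5 + 9 - 2*⅑)*(6 + 0))*2 = ((6/5 + 9 - 2/9)*6)*2 = ((449/45)*6)*2 = (898/15)*2 = 1796/15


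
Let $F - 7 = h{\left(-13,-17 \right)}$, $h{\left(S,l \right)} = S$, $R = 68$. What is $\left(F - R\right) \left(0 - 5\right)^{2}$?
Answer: $-1850$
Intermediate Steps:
$F = -6$ ($F = 7 - 13 = -6$)
$\left(F - R\right) \left(0 - 5\right)^{2} = \left(-6 - 68\right) \left(0 - 5\right)^{2} = \left(-6 - 68\right) \left(-5\right)^{2} = \left(-74\right) 25 = -1850$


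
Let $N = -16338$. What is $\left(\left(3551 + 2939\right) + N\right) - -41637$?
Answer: $31789$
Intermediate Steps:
$\left(\left(3551 + 2939\right) + N\right) - -41637 = \left(\left(3551 + 2939\right) - 16338\right) - -41637 = \left(6490 - 16338\right) + 41637 = -9848 + 41637 = 31789$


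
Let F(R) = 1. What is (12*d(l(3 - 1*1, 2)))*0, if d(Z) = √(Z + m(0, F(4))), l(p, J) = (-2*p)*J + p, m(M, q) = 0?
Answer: 0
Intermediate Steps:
l(p, J) = p - 2*J*p (l(p, J) = -2*J*p + p = p - 2*J*p)
d(Z) = √Z (d(Z) = √(Z + 0) = √Z)
(12*d(l(3 - 1*1, 2)))*0 = (12*√((3 - 1*1)*(1 - 2*2)))*0 = (12*√((3 - 1)*(1 - 4)))*0 = (12*√(2*(-3)))*0 = (12*√(-6))*0 = (12*(I*√6))*0 = (12*I*√6)*0 = 0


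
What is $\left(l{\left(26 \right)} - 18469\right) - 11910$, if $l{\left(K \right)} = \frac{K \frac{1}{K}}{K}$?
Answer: $- \frac{789853}{26} \approx -30379.0$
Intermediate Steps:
$l{\left(K \right)} = \frac{1}{K}$ ($l{\left(K \right)} = 1 \frac{1}{K} = \frac{1}{K}$)
$\left(l{\left(26 \right)} - 18469\right) - 11910 = \left(\frac{1}{26} - 18469\right) - 11910 = - \frac{480193}{26} - 11910 = - \frac{789853}{26}$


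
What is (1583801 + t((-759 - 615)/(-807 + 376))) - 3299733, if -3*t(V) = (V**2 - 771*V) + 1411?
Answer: -956067147829/557283 ≈ -1.7156e+6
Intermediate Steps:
t(V) = -1411/3 + 257*V - V**2/3 (t(V) = -((V**2 - 771*V) + 1411)/3 = -(1411 + V**2 - 771*V)/3 = -1411/3 + 257*V - V**2/3)
(1583801 + t((-759 - 615)/(-807 + 376))) - 3299733 = (1583801 + (-1411/3 + 257*((-759 - 615)/(-807 + 376)) - (-759 - 615)**2/(-807 + 376)**2/3)) - 3299733 = (1583801 + (-1411/3 + 257*(-1374/(-431)) - (-1374/(-431))**2/3)) - 3299733 = (1583801 + (-1411/3 + 257*(-1374*(-1/431)) - (-1374*(-1/431))**2/3)) - 3299733 = (1583801 + (-1411/3 + 257*(1374/431) - (1374/431)**2/3)) - 3299733 = (1583801 + (-1411/3 + 353118/431 - 1/3*1887876/185761)) - 3299733 = (1583801 + (-1411/3 + 353118/431 - 629292/185761)) - 3299733 = (1583801 + 192584927/557283) - 3299733 = 882817957610/557283 - 3299733 = -956067147829/557283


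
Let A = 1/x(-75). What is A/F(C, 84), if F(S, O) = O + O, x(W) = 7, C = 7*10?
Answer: 1/1176 ≈ 0.00085034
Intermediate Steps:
C = 70
F(S, O) = 2*O
A = 1/7 ≈ 0.14286
A/F(C, 84) = 1/(7*((2*84))) = (1/7)/168 = (1/7)*(1/168) = 1/1176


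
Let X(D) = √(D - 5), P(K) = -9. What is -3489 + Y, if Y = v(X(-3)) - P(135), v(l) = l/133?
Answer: -3480 + 2*I*√2/133 ≈ -3480.0 + 0.021266*I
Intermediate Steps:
X(D) = √(-5 + D)
v(l) = l/133 (v(l) = l*(1/133) = l/133)
Y = 9 + 2*I*√2/133 (Y = √(-5 - 3)/133 - 1*(-9) = √(-8)/133 + 9 = (2*I*√2)/133 + 9 = 2*I*√2/133 + 9 = 9 + 2*I*√2/133 ≈ 9.0 + 0.021266*I)
-3489 + Y = -3489 + (9 + 2*I*√2/133) = -3480 + 2*I*√2/133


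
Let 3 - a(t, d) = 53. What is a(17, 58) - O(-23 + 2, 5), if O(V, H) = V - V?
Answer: -50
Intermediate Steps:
a(t, d) = -50 (a(t, d) = 3 - 1*53 = 3 - 53 = -50)
O(V, H) = 0
a(17, 58) - O(-23 + 2, 5) = -50 - 1*0 = -50 + 0 = -50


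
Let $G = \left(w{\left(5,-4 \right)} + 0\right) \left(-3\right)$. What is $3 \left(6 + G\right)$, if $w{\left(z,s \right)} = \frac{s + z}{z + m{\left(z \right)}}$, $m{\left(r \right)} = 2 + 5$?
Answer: $\frac{69}{4} \approx 17.25$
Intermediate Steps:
$m{\left(r \right)} = 7$
$w{\left(z,s \right)} = \frac{s + z}{7 + z}$ ($w{\left(z,s \right)} = \frac{s + z}{z + 7} = \frac{s + z}{7 + z}$)
$G = - \frac{1}{4}$ ($G = \left(\frac{-4 + 5}{7 + 5} + 0\right) \left(-3\right) = \left(\frac{1}{12} \cdot 1 + 0\right) \left(-3\right) = \left(\frac{1}{12} + 0\right) \left(-3\right) = \frac{1}{12} \left(-3\right) = - \frac{1}{4} \approx -0.25$)
$3 \left(6 + G\right) = 3 \left(6 - \frac{1}{4}\right) = 3 \cdot \frac{23}{4} = \frac{69}{4}$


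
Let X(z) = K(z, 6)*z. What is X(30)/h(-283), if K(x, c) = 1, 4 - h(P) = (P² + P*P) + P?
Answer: -10/53297 ≈ -0.00018763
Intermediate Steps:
h(P) = 4 - P - 2*P² (h(P) = 4 - ((P² + P*P) + P) = 4 - ((P² + P²) + P) = 4 - (2*P² + P) = 4 - (P + 2*P²) = 4 + (-P - 2*P²) = 4 - P - 2*P²)
X(z) = z (X(z) = 1*z = z)
X(30)/h(-283) = 30/(4 - 1*(-283) - 2*(-283)²) = 30/(4 + 283 - 2*80089) = 30/(4 + 283 - 160178) = 30/(-159891) = 30*(-1/159891) = -10/53297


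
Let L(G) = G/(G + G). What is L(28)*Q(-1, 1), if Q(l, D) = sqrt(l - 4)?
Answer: I*sqrt(5)/2 ≈ 1.118*I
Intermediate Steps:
Q(l, D) = sqrt(-4 + l)
L(G) = 1/2 (L(G) = G/((2*G)) = G*(1/(2*G)) = 1/2)
L(28)*Q(-1, 1) = sqrt(-4 - 1)/2 = sqrt(-5)/2 = (I*sqrt(5))/2 = I*sqrt(5)/2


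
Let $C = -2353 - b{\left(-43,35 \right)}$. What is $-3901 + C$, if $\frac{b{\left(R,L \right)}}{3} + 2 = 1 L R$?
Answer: $-1733$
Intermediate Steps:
$b{\left(R,L \right)} = -6 + 3 L R$ ($b{\left(R,L \right)} = -6 + 3 \cdot 1 L R = -6 + 3 L R$)
$C = 2168$ ($C = -2353 - \left(-6 + 3 \cdot 35 \left(-43\right)\right) = -2353 - \left(-6 - 4515\right) = -2353 - -4521 = -2353 + 4521 = 2168$)
$-3901 + C = -3901 + 2168 = -1733$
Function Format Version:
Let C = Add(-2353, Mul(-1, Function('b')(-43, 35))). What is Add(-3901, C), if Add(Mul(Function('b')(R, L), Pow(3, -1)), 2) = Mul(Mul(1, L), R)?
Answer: -1733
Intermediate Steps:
Function('b')(R, L) = Add(-6, Mul(3, L, R)) (Function('b')(R, L) = Add(-6, Mul(3, Mul(Mul(1, L), R))) = Add(-6, Mul(3, Mul(L, R))) = Add(-6, Mul(3, L, R)))
C = 2168 (C = Add(-2353, Mul(-1, Add(-6, Mul(3, 35, -43)))) = Add(-2353, Mul(-1, Add(-6, -4515))) = Add(-2353, Mul(-1, -4521)) = Add(-2353, 4521) = 2168)
Add(-3901, C) = Add(-3901, 2168) = -1733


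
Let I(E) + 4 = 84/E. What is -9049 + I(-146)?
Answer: -660911/73 ≈ -9053.6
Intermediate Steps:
I(E) = -4 + 84/E
-9049 + I(-146) = -9049 + (-4 + 84/(-146)) = -9049 + (-4 + 84*(-1/146)) = -9049 + (-4 - 42/73) = -9049 - 334/73 = -660911/73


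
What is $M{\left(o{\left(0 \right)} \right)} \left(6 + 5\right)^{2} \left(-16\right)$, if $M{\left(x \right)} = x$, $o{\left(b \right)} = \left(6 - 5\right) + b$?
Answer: $-1936$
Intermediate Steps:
$o{\left(b \right)} = 1 + b$
$M{\left(o{\left(0 \right)} \right)} \left(6 + 5\right)^{2} \left(-16\right) = \left(1 + 0\right) \left(6 + 5\right)^{2} \left(-16\right) = 1 \cdot 11^{2} \left(-16\right) = 1 \cdot 121 \left(-16\right) = 121 \left(-16\right) = -1936$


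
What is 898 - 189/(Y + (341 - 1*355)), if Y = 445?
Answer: 386849/431 ≈ 897.56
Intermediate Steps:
898 - 189/(Y + (341 - 1*355)) = 898 - 189/(445 + (341 - 1*355)) = 898 - 189/(445 + (341 - 355)) = 898 - 189/(445 - 14) = 898 - 189/431 = 386849/431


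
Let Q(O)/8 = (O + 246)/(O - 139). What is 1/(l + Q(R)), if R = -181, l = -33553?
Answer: -8/268437 ≈ -2.9802e-5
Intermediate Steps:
Q(O) = 8*(246 + O)/(-139 + O) (Q(O) = 8*((O + 246)/(O - 139)) = 8*((246 + O)/(-139 + O)) = 8*(246 + O)/(-139 + O))
1/(l + Q(R)) = 1/(-33553 + 8*(246 - 181)/(-139 - 181)) = 1/(-33553 + 8*65/(-320)) = 1/(-33553 + 8*(-1/320)*65) = 1/(-33553 - 13/8) = 1/(-268437/8) = -8/268437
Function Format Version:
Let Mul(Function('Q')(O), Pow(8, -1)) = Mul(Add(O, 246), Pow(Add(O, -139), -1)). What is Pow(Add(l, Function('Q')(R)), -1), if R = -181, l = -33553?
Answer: Rational(-8, 268437) ≈ -2.9802e-5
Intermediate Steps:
Function('Q')(O) = Mul(8, Pow(Add(-139, O), -1), Add(246, O)) (Function('Q')(O) = Mul(8, Mul(Add(O, 246), Pow(Add(O, -139), -1))) = Mul(8, Mul(Add(246, O), Pow(Add(-139, O), -1))) = Mul(8, Mul(Pow(Add(-139, O), -1), Add(246, O))) = Mul(8, Pow(Add(-139, O), -1), Add(246, O)))
Pow(Add(l, Function('Q')(R)), -1) = Pow(Add(-33553, Mul(8, Pow(Add(-139, -181), -1), Add(246, -181))), -1) = Pow(Add(-33553, Mul(8, Pow(-320, -1), 65)), -1) = Pow(Add(-33553, Mul(8, Rational(-1, 320), 65)), -1) = Pow(Add(-33553, Rational(-13, 8)), -1) = Pow(Rational(-268437, 8), -1) = Rational(-8, 268437)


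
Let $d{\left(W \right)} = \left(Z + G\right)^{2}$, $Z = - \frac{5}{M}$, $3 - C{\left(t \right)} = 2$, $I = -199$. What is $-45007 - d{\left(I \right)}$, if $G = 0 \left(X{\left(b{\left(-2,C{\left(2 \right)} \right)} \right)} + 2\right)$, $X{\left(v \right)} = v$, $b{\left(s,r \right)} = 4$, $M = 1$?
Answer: $-45032$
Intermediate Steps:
$C{\left(t \right)} = 1$ ($C{\left(t \right)} = 3 - 2 = 1$)
$Z = -5$ ($Z = - \frac{5}{1} = \left(-5\right) 1 = -5$)
$G = 0$ ($G = 0 \left(4 + 2\right) = 0 \cdot 6 = 0$)
$d{\left(W \right)} = 25$ ($d{\left(W \right)} = \left(-5 + 0\right)^{2} = \left(-5\right)^{2} = 25$)
$-45007 - d{\left(I \right)} = -45007 - 25 = -45032$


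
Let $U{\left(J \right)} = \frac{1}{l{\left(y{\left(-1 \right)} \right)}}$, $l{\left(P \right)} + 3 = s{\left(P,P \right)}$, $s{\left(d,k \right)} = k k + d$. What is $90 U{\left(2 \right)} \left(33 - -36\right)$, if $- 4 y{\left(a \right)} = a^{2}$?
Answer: $- \frac{33120}{17} \approx -1948.2$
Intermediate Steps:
$s{\left(d,k \right)} = d + k^{2}$ ($s{\left(d,k \right)} = k^{2} + d = d + k^{2}$)
$y{\left(a \right)} = - \frac{a^{2}}{4}$
$l{\left(P \right)} = -3 + P + P^{2}$ ($l{\left(P \right)} = -3 + \left(P + P^{2}\right) = -3 + P + P^{2}$)
$U{\left(J \right)} = - \frac{16}{51}$ ($U{\left(J \right)} = \frac{1}{-3 - \frac{\left(-1\right)^{2}}{4} + \left(- \frac{\left(-1\right)^{2}}{4}\right)^{2}} = \frac{1}{-3 - \frac{1}{4} + \left(\left(- \frac{1}{4}\right) 1\right)^{2}} = \frac{1}{-3 - \frac{1}{4} + \left(- \frac{1}{4}\right)^{2}} = \frac{1}{-3 - \frac{1}{4} + \frac{1}{16}} = \frac{1}{- \frac{51}{16}} = - \frac{16}{51}$)
$90 U{\left(2 \right)} \left(33 - -36\right) = 90 \left(- \frac{16}{51}\right) \left(33 - -36\right) = - \frac{480 \left(33 + 36\right)}{17} = \left(- \frac{480}{17}\right) 69 = - \frac{33120}{17}$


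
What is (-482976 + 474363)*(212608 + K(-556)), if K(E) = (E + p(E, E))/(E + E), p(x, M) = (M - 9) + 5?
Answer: -509073974739/278 ≈ -1.8312e+9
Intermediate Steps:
p(x, M) = -4 + M (p(x, M) = (-9 + M) + 5 = -4 + M)
K(E) = (-4 + 2*E)/(2*E) (K(E) = (E + (-4 + E))/(E + E) = (-4 + 2*E)/((2*E)) = (-4 + 2*E)*(1/(2*E)) = (-4 + 2*E)/(2*E))
(-482976 + 474363)*(212608 + K(-556)) = (-482976 + 474363)*(212608 + (-2 - 556)/(-556)) = -8613*(212608 - 1/556*(-558)) = -8613*(212608 + 279/278) = -8613*59105303/278 = -509073974739/278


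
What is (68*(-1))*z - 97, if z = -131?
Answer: 8811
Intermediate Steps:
(68*(-1))*z - 97 = (68*(-1))*(-131) - 97 = -68*(-131) - 97 = 8908 - 97 = 8811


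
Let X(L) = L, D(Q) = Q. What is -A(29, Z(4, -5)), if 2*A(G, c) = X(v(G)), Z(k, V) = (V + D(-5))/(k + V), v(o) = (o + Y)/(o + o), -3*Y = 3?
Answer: -7/29 ≈ -0.24138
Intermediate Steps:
Y = -1 (Y = -⅓*3 = -1)
v(o) = (-1 + o)/(2*o) (v(o) = (o - 1)/(o + o) = (-1 + o)/((2*o)) = (-1 + o)*(1/(2*o)) = (-1 + o)/(2*o))
Z(k, V) = (-5 + V)/(V + k) (Z(k, V) = (V - 5)/(k + V) = (-5 + V)/(V + k))
A(G, c) = (-1 + G)/(4*G) (A(G, c) = ((-1 + G)/(2*G))/2 = (-1 + G)/(4*G))
-A(29, Z(4, -5)) = -(-1 + 29)/(4*29) = -28/(4*29) = -1*7/29 = -7/29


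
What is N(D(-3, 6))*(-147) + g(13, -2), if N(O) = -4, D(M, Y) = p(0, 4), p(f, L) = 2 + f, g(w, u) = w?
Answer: 601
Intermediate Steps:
D(M, Y) = 2 (D(M, Y) = 2 + 0 = 2)
N(D(-3, 6))*(-147) + g(13, -2) = -4*(-147) + 13 = 588 + 13 = 601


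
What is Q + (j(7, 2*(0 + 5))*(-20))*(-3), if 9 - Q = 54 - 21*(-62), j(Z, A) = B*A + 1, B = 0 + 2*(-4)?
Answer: -6087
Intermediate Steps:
B = -8 (B = 0 - 8 = -8)
j(Z, A) = 1 - 8*A (j(Z, A) = -8*A + 1 = 1 - 8*A)
Q = -1347 (Q = 9 - (54 - 21*(-62)) = 9 - (54 + 1302) = 9 - 1*1356 = 9 - 1356 = -1347)
Q + (j(7, 2*(0 + 5))*(-20))*(-3) = -1347 + ((1 - 16*(0 + 5))*(-20))*(-3) = -1347 + ((1 - 16*5)*(-20))*(-3) = -1347 + ((1 - 8*10)*(-20))*(-3) = -1347 + ((1 - 80)*(-20))*(-3) = -1347 - 79*(-20)*(-3) = -1347 + 1580*(-3) = -1347 - 4740 = -6087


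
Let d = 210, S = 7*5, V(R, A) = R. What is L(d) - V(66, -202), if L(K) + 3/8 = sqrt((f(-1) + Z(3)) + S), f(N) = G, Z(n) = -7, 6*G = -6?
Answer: -531/8 + 3*sqrt(3) ≈ -61.179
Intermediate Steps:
G = -1 (G = (1/6)*(-6) = -1)
S = 35
f(N) = -1
L(K) = -3/8 + 3*sqrt(3) (L(K) = -3/8 + sqrt((-1 - 7) + 35) = -3/8 + sqrt(-8 + 35) = -3/8 + sqrt(27) = -3/8 + 3*sqrt(3))
L(d) - V(66, -202) = (-3/8 + 3*sqrt(3)) - 1*66 = (-3/8 + 3*sqrt(3)) - 66 = -531/8 + 3*sqrt(3)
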